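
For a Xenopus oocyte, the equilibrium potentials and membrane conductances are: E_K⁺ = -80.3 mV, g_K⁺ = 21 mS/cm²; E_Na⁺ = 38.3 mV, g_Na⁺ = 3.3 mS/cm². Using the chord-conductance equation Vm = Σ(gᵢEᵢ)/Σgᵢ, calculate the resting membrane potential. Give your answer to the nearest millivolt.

-64 mV

Σ gᵢEᵢ = 21·(-80.3) + 3.3·(38.3) = -1559.91
Σ gᵢ = 21 + 3.3 = 24.3
Vm = -1559.91 / 24.3 = -64.19 mV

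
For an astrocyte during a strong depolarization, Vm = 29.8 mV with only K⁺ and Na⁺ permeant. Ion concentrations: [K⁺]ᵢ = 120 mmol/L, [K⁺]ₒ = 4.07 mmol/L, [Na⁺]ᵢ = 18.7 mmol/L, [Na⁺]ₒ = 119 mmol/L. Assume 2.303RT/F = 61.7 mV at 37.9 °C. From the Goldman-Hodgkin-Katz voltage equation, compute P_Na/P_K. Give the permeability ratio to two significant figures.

5.8

Let α = P_Na/P_K. GHK: Vm = 61.7·log₁₀[(Kₒ + α·Naₒ)/(Kᵢ + α·Naᵢ)].
10^(Vm/61.7) = 10^(29.8/61.7) = 3.0408
So 3.0408·(Kᵢ + α·Naᵢ) = Kₒ + α·Naₒ → α = (3.0408·120.0 − 4.07) / (119.0 − 3.0408·18.7)
α = (364.9 − 4.07) / (119.0 − 56.86) = 360.8/62.14 = 5.807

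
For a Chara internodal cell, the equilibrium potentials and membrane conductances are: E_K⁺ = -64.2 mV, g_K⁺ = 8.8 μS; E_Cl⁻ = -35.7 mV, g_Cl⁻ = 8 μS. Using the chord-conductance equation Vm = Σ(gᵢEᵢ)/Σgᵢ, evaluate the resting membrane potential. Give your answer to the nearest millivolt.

Σ gᵢEᵢ = 8.8·(-64.2) + 8·(-35.7) = -850.56
Σ gᵢ = 8.8 + 8 = 16.8
Vm = -850.56 / 16.8 = -50.63 mV

-51 mV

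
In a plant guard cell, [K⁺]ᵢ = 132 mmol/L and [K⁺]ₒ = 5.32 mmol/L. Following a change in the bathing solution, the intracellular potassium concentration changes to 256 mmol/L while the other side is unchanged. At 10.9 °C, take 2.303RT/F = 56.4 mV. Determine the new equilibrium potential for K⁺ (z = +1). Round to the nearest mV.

After the shift: [K⁺]_out = 5.32, [K⁺]_in = 256 mmol/L.
E_new = (56.4/1)·log₁₀(5.32/256) = 56.40 · (-1.6823) = -94.88 mV

-95 mV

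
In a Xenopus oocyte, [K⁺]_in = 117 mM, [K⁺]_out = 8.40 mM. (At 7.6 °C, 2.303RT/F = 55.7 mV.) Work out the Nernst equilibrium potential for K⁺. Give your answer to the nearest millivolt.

-64 mV

E = (55.7/z) · log₁₀([K⁺]_out/[K⁺]_in) with z = +1.
= (55.7/1) · log₁₀(8.40/117) = 55.70 · log₁₀(0.07179)
= 55.70 · (-1.1439) = -63.72 mV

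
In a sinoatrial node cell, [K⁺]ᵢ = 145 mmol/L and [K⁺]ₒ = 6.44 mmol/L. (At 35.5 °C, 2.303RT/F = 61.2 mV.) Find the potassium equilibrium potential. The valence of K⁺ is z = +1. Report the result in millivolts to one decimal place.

E = (61.2/z) · log₁₀([K⁺]_out/[K⁺]_in) with z = +1.
= (61.2/1) · log₁₀(6.44/145) = 61.20 · log₁₀(0.04441)
= 61.20 · (-1.3525) = -82.77 mV

-82.8 mV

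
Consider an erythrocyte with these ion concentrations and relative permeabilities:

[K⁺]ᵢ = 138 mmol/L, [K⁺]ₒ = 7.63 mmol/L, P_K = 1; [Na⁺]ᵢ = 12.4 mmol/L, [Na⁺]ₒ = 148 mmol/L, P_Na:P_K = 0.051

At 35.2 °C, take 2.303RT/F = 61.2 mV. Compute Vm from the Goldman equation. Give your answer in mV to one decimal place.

Vm = 61.2 · log₁₀[(Σ P·[cation]ₒ + Σ P·[anion]ᵢ) / (Σ P·[cation]ᵢ + Σ P·[anion]ₒ)]
Numerator = 1×7.63 + 0.051×148 = 15.18
Denominator = 1×138 + 0.051×12.4 = 138.6
Vm = 61.2 · log₁₀(0.10948) = 61.2 × (-0.9607) = -58.79 mV

-58.8 mV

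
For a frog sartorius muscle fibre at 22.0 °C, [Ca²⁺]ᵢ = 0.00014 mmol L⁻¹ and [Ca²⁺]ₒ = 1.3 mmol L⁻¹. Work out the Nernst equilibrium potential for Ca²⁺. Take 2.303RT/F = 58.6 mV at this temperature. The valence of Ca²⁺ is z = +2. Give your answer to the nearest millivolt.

E = (58.6/z) · log₁₀([Ca²⁺]_out/[Ca²⁺]_in) with z = +2.
= (58.6/2) · log₁₀(1.3/0.00014) = 29.30 · log₁₀(9286)
= 29.30 · (3.9678) = 116.26 mV

116 mV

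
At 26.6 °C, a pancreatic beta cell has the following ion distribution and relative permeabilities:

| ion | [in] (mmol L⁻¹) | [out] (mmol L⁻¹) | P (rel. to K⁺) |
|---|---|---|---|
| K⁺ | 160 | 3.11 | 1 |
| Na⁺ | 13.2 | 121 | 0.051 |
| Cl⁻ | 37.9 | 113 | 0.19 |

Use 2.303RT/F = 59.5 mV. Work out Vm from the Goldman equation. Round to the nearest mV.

Vm = 59.5 · log₁₀[(Σ P·[cation]ₒ + Σ P·[anion]ᵢ) / (Σ P·[cation]ᵢ + Σ P·[anion]ₒ)]
Numerator = 1×3.11 + 0.051×121 + 0.19×37.9 = 16.48
Denominator = 1×160 + 0.051×13.2 + 0.19×113 = 182.1
Vm = 59.5 · log₁₀(0.090489) = 59.5 × (-1.0434) = -62.08 mV

-62 mV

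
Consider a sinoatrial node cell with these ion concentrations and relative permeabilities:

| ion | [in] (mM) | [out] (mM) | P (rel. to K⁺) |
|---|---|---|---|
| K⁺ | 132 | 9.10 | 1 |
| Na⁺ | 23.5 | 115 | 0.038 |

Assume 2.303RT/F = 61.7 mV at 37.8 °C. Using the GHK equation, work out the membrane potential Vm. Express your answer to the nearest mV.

Vm = 61.7 · log₁₀[(Σ P·[cation]ₒ + Σ P·[anion]ᵢ) / (Σ P·[cation]ᵢ + Σ P·[anion]ₒ)]
Numerator = 1×9.10 + 0.038×115 = 13.47
Denominator = 1×132 + 0.038×23.5 = 132.9
Vm = 61.7 · log₁₀(0.10136) = 61.7 × (-0.9941) = -61.34 mV

-61 mV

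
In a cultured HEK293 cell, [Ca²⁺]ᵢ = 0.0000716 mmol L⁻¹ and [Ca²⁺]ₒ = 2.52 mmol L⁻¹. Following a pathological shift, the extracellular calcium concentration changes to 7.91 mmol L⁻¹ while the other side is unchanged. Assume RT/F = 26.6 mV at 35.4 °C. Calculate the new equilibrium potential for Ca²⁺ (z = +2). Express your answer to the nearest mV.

154 mV

After the shift: [Ca²⁺]_out = 7.91, [Ca²⁺]_in = 0.0000716 mmol L⁻¹.
E_new = (26.6/2)·ln(7.91/0.0000716) = 13.30 · (11.6125) = 154.45 mV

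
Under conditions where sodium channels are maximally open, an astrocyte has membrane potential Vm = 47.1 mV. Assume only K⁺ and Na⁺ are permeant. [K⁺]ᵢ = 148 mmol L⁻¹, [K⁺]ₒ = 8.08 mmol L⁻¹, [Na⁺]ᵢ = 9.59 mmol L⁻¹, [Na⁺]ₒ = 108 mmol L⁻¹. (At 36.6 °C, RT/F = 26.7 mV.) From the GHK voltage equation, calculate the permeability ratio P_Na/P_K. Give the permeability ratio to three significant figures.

16.4

Let α = P_Na/P_K. GHK: Vm = 26.7·ln[(Kₒ + α·Naₒ)/(Kᵢ + α·Naᵢ)].
e^(Vm/26.7) = e^(47.1/26.7) = 5.836
So 5.836·(Kᵢ + α·Naᵢ) = Kₒ + α·Naₒ → α = (5.836·148.0 − 8.08) / (108.0 − 5.836·9.59)
α = (863.7 − 8.08) / (108.0 − 55.97) = 855.6/52.03 = 16.44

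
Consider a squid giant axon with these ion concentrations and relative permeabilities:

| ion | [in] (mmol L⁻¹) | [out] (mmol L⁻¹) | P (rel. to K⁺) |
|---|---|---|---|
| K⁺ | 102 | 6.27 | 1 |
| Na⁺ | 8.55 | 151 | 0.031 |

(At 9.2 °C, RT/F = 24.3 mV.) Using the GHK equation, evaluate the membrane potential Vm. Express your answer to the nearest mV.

-54 mV

Vm = 24.3 · ln[(Σ P·[cation]ₒ + Σ P·[anion]ᵢ) / (Σ P·[cation]ᵢ + Σ P·[anion]ₒ)]
Numerator = 1×6.27 + 0.031×151 = 10.95
Denominator = 1×102 + 0.031×8.55 = 102.3
Vm = 24.3 · ln(0.10708) = 24.3 × (-2.2341) = -54.29 mV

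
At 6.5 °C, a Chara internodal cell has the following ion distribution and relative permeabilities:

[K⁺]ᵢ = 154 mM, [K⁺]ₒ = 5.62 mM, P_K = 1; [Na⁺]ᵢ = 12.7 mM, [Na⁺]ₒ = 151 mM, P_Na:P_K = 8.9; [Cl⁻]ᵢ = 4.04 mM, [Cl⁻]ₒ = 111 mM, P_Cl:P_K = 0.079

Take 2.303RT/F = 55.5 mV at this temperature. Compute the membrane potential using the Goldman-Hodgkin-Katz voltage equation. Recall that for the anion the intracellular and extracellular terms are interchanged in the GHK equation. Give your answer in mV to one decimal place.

Vm = 55.5 · log₁₀[(Σ P·[cation]ₒ + Σ P·[anion]ᵢ) / (Σ P·[cation]ᵢ + Σ P·[anion]ₒ)]
Numerator = 1×5.62 + 8.9×151 + 0.079×4.04 = 1350
Denominator = 1×154 + 8.9×12.7 + 0.079×111 = 275.8
Vm = 55.5 · log₁₀(4.8943) = 55.5 × (0.6897) = 38.28 mV

38.3 mV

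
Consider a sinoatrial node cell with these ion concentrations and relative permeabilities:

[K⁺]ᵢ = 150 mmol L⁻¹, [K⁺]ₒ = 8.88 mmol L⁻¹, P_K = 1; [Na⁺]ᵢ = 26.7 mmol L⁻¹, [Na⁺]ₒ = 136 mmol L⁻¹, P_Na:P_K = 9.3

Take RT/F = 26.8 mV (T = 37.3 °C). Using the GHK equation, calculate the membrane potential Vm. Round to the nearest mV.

Vm = 26.8 · ln[(Σ P·[cation]ₒ + Σ P·[anion]ᵢ) / (Σ P·[cation]ᵢ + Σ P·[anion]ₒ)]
Numerator = 1×8.88 + 9.3×136 = 1274
Denominator = 1×150 + 9.3×26.7 = 398.3
Vm = 26.8 · ln(3.1977) = 26.8 × (1.1624) = 31.15 mV

31 mV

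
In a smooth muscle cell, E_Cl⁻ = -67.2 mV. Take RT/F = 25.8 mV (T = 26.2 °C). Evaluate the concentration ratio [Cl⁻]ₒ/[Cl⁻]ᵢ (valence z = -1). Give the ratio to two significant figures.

ln([out]/[in]) = E·z/(25.8) = -67.2 × -1 / 25.8 = 2.6047
[out]/[in] = e^(2.6047) = 13.53

14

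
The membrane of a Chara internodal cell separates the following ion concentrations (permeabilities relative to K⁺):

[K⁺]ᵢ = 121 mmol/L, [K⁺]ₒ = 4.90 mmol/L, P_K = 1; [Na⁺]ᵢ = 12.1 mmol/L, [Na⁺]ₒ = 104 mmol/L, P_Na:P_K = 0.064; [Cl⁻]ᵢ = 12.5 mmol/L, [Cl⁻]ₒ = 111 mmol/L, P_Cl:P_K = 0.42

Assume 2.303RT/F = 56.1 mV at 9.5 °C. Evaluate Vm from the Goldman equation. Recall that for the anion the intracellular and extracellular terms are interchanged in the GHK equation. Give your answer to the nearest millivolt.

-56 mV

Vm = 56.1 · log₁₀[(Σ P·[cation]ₒ + Σ P·[anion]ᵢ) / (Σ P·[cation]ᵢ + Σ P·[anion]ₒ)]
Numerator = 1×4.90 + 0.064×104 + 0.42×12.5 = 16.81
Denominator = 1×121 + 0.064×12.1 + 0.42×111 = 168.4
Vm = 56.1 · log₁₀(0.099801) = 56.1 × (-1.0009) = -56.15 mV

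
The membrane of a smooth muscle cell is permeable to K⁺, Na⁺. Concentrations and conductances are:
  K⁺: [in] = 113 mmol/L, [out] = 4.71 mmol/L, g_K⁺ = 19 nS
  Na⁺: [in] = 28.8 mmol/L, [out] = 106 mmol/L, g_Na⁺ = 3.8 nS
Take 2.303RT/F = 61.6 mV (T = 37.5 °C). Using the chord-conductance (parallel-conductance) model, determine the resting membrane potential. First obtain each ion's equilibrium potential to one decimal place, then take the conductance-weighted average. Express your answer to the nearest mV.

-65 mV

E_K⁺ = (61.6/1)·log₁₀(4.71/113) = -85.0 mV
E_Na⁺ = (61.6/1)·log₁₀(106/28.8) = 34.9 mV
Vm = (Σ gᵢEᵢ)/(Σ gᵢ) = (19·-85.0 + 3.8·34.9) / (19 + 3.8)
= -1482.38 / 22.8 = -65.02 mV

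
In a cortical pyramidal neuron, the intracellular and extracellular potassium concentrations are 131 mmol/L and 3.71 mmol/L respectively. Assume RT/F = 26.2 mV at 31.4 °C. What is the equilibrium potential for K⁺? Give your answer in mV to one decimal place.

-93.4 mV

E = (26.2/z) · ln([K⁺]_out/[K⁺]_in) with z = +1.
= (26.2/1) · ln(3.71/131) = 26.20 · ln(0.02832)
= 26.20 · (-3.5642) = -93.38 mV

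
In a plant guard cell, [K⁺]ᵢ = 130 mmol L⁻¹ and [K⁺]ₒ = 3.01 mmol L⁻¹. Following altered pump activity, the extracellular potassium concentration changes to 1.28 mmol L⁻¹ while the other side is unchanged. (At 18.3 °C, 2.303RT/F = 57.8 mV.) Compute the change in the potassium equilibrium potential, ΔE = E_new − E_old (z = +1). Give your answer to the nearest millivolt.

E_old = (57.8/1)·log₁₀(3.01/130) = -94.52 mV
E_new = (57.8/1)·log₁₀(1.28/130) = -115.99 mV
ΔE = -115.99 − (-94.52) = -21.46 mV

-21 mV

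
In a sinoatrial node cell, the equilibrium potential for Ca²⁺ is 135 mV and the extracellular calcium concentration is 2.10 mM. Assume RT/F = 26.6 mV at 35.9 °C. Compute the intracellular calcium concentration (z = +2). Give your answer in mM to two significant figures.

0.000082 mM

Nernst: E = (26.6/2) · ln([out]/[in]), so ln([out]/[in]) = 135.0 × 2 / 26.6 = 10.1504.
[out]/[in] = e^(10.1504) = 2.56e+04.
[in] = 2.10 / 2.56e+04 = 8.203e-05 mM.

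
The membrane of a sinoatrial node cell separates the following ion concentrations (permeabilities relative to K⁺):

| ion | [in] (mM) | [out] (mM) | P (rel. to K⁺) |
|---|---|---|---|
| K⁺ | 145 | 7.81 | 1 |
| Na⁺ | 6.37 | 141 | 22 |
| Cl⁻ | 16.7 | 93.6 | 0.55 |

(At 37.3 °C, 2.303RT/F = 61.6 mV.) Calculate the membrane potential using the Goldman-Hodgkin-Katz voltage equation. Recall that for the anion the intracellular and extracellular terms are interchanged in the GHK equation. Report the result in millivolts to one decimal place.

Vm = 61.6 · log₁₀[(Σ P·[cation]ₒ + Σ P·[anion]ᵢ) / (Σ P·[cation]ᵢ + Σ P·[anion]ₒ)]
Numerator = 1×7.81 + 22×141 + 0.55×16.7 = 3119
Denominator = 1×145 + 22×6.37 + 0.55×93.6 = 336.6
Vm = 61.6 · log₁₀(9.2656) = 61.6 × (0.9669) = 59.56 mV

59.6 mV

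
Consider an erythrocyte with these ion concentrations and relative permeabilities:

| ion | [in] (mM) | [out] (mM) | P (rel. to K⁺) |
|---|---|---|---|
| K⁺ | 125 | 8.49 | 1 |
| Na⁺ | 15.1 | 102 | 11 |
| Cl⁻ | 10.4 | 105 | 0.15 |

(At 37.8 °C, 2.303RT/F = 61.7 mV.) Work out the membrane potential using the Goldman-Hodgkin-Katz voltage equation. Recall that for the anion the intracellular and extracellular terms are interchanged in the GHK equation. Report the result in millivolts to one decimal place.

35.0 mV

Vm = 61.7 · log₁₀[(Σ P·[cation]ₒ + Σ P·[anion]ᵢ) / (Σ P·[cation]ᵢ + Σ P·[anion]ₒ)]
Numerator = 1×8.49 + 11×102 + 0.15×10.4 = 1132
Denominator = 1×125 + 11×15.1 + 0.15×105 = 306.9
Vm = 61.7 · log₁₀(3.6893) = 61.7 × (0.5669) = 34.98 mV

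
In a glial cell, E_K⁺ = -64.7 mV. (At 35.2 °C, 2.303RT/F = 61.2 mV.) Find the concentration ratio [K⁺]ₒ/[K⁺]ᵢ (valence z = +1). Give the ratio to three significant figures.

log₁₀([out]/[in]) = E·z/(61.2) = -64.7 × 1 / 61.2 = -1.0572
[out]/[in] = 10^(-1.0572) = 0.08766

0.0877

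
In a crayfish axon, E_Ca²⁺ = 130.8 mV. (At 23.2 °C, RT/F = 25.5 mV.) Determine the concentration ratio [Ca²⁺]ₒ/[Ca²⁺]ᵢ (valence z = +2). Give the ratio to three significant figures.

28500

ln([out]/[in]) = E·z/(25.5) = 130.8 × 2 / 25.5 = 10.2588
[out]/[in] = e^(10.2588) = 2.853e+04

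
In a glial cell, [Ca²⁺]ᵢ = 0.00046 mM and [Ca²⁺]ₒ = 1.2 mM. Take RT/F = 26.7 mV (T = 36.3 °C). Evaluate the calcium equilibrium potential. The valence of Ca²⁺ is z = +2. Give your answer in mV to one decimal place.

E = (26.7/z) · ln([Ca²⁺]_out/[Ca²⁺]_in) with z = +2.
= (26.7/2) · ln(1.2/0.00046) = 13.35 · ln(2609)
= 13.35 · (7.8666) = 105.02 mV

105.0 mV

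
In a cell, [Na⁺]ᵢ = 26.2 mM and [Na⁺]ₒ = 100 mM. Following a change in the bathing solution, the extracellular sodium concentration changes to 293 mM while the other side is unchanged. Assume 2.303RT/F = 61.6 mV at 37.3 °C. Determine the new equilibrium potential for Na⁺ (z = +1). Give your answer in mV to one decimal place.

After the shift: [Na⁺]_out = 293, [Na⁺]_in = 26.2 mM.
E_new = (61.6/1)·log₁₀(293/26.2) = 61.60 · (1.0486) = 64.59 mV

64.6 mV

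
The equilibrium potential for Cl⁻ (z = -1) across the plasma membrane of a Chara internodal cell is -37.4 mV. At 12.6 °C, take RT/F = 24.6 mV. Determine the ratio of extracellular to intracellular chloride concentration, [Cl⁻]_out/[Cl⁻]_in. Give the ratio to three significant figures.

ln([out]/[in]) = E·z/(24.6) = -37.4 × -1 / 24.6 = 1.5203
[out]/[in] = e^(1.5203) = 4.574

4.57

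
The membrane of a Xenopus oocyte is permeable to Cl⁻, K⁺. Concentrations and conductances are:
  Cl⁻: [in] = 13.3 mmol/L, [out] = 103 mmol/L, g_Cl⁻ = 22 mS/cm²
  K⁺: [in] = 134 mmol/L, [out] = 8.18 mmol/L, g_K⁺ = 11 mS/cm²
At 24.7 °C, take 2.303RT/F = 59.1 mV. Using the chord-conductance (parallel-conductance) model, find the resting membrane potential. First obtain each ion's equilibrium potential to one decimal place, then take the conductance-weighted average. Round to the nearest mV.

-59 mV

E_Cl⁻ = (59.1/-1)·log₁₀(103/13.3) = -52.5 mV
E_K⁺ = (59.1/1)·log₁₀(8.18/134) = -71.8 mV
Vm = (Σ gᵢEᵢ)/(Σ gᵢ) = (22·-52.5 + 11·-71.8) / (22 + 11)
= -1944.80 / 33 = -58.93 mV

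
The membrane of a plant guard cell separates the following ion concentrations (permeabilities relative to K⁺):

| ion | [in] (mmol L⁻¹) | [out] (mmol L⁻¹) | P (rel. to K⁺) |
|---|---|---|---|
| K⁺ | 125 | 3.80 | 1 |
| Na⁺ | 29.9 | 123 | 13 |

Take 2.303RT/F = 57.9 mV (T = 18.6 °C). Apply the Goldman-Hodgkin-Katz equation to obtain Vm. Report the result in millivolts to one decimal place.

28.6 mV

Vm = 57.9 · log₁₀[(Σ P·[cation]ₒ + Σ P·[anion]ᵢ) / (Σ P·[cation]ᵢ + Σ P·[anion]ₒ)]
Numerator = 1×3.80 + 13×123 = 1603
Denominator = 1×125 + 13×29.9 = 513.7
Vm = 57.9 · log₁₀(3.1201) = 57.9 × (0.4942) = 28.61 mV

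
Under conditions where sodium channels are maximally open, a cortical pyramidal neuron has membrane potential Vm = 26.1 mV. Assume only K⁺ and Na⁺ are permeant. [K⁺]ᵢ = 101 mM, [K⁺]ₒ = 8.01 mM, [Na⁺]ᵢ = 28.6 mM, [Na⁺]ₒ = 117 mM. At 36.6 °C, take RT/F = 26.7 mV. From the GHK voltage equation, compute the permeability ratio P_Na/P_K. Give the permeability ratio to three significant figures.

6.35

Let α = P_Na/P_K. GHK: Vm = 26.7·ln[(Kₒ + α·Naₒ)/(Kᵢ + α·Naᵢ)].
e^(Vm/26.7) = e^(26.1/26.7) = 2.6579
So 2.6579·(Kᵢ + α·Naᵢ) = Kₒ + α·Naₒ → α = (2.6579·101.0 − 8.01) / (117.0 − 2.6579·28.6)
α = (268.4 − 8.01) / (117.0 − 76.02) = 260.4/40.98 = 6.354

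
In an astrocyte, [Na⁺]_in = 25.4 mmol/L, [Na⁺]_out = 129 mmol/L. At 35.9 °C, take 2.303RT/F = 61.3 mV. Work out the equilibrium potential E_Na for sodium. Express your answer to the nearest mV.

E = (61.3/z) · log₁₀([Na⁺]_out/[Na⁺]_in) with z = +1.
= (61.3/1) · log₁₀(129/25.4) = 61.30 · log₁₀(5.079)
= 61.30 · (0.7058) = 43.26 mV

43 mV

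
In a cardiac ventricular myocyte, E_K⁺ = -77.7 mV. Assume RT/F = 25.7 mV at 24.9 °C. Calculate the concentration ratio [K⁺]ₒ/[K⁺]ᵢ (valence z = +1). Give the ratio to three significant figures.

0.0486

ln([out]/[in]) = E·z/(25.7) = -77.7 × 1 / 25.7 = -3.0233
[out]/[in] = e^(-3.0233) = 0.04864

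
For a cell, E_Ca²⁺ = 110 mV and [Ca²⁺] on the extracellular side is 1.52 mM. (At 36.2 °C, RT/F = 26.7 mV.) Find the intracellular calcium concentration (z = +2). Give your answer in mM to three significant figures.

Nernst: E = (26.7/2) · ln([out]/[in]), so ln([out]/[in]) = 110.0 × 2 / 26.7 = 8.2397.
[out]/[in] = e^(8.2397) = 3788.
[in] = 1.52 / 3788 = 0.0004012 mM.

0.000401 mM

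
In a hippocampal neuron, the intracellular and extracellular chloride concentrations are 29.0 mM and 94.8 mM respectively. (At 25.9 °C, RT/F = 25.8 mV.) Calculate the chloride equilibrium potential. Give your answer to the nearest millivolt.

E = (25.8/z) · ln([Cl⁻]_out/[Cl⁻]_in) with z = -1.
For an anion, dividing by z = -1 reverses the sign.
= (25.8/-1) · ln(94.8/29.0) = -25.80 · ln(3.269)
= -25.80 · (1.1845) = -30.56 mV

-31 mV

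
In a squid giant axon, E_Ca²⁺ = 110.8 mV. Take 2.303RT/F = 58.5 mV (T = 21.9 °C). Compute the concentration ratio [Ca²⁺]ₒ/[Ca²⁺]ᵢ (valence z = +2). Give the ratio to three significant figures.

6140

log₁₀([out]/[in]) = E·z/(58.5) = 110.8 × 2 / 58.5 = 3.7880
[out]/[in] = 10^(3.7880) = 6138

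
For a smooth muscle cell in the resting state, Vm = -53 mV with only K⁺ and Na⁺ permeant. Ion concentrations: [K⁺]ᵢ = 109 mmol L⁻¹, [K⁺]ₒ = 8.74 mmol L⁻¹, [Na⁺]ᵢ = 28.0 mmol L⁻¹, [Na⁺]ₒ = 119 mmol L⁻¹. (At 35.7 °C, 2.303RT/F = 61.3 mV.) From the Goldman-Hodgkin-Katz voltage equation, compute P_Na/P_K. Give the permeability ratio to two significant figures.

0.053

Let α = P_Na/P_K. GHK: Vm = 61.3·log₁₀[(Kₒ + α·Naₒ)/(Kᵢ + α·Naᵢ)].
10^(Vm/61.3) = 10^(-53.0/61.3) = 0.13658
So 0.13658·(Kᵢ + α·Naᵢ) = Kₒ + α·Naₒ → α = (0.13658·109.0 − 8.74) / (119.0 − 0.13658·28.0)
α = (14.89 − 8.74) / (119.0 − 3.824) = 6.148/115.2 = 0.05338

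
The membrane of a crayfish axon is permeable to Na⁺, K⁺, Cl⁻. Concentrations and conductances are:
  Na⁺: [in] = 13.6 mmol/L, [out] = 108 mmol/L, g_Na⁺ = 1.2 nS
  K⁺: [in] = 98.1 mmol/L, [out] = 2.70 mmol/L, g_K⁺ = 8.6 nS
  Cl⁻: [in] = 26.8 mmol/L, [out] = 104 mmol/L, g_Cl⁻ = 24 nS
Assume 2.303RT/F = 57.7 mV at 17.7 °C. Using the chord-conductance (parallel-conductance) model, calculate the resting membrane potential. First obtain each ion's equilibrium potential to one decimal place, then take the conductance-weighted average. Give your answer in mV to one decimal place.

-45.2 mV

E_Na⁺ = (57.7/1)·log₁₀(108/13.6) = 51.9 mV
E_K⁺ = (57.7/1)·log₁₀(2.70/98.1) = -90.0 mV
E_Cl⁻ = (57.7/-1)·log₁₀(104/26.8) = -34.0 mV
Vm = (Σ gᵢEᵢ)/(Σ gᵢ) = (1.2·51.9 + 8.6·-90.0 + 24·-34.0) / (1.2 + 8.6 + 24)
= -1527.72 / 33.8 = -45.20 mV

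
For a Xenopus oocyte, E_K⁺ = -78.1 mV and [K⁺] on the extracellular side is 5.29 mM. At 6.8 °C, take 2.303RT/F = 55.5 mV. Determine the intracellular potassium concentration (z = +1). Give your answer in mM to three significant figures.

135 mM

Nernst: E = (55.5/1) · log₁₀([out]/[in]), so log₁₀([out]/[in]) = -78.1 × 1 / 55.5 = -1.4072.
[out]/[in] = 10^(-1.4072) = 0.03916.
[in] = 5.29 / 0.03916 = 135.1 mM.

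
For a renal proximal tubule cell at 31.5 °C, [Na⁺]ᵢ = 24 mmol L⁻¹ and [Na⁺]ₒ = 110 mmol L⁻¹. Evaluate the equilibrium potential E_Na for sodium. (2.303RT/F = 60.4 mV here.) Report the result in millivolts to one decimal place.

39.9 mV

E = (60.4/z) · log₁₀([Na⁺]_out/[Na⁺]_in) with z = +1.
= (60.4/1) · log₁₀(110/24) = 60.40 · log₁₀(4.583)
= 60.40 · (0.6612) = 39.94 mV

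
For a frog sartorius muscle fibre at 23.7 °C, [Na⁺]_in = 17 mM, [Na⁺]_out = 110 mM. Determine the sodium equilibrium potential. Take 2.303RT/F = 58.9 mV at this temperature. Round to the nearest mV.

E = (58.9/z) · log₁₀([Na⁺]_out/[Na⁺]_in) with z = +1.
= (58.9/1) · log₁₀(110/17) = 58.90 · log₁₀(6.471)
= 58.90 · (0.8109) = 47.76 mV

48 mV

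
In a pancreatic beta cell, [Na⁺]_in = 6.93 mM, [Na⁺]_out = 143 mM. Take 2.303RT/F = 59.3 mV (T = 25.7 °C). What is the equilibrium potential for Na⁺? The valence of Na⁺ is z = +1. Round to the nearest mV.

78 mV

E = (59.3/z) · log₁₀([Na⁺]_out/[Na⁺]_in) with z = +1.
= (59.3/1) · log₁₀(143/6.93) = 59.30 · log₁₀(20.63)
= 59.30 · (1.3146) = 77.96 mV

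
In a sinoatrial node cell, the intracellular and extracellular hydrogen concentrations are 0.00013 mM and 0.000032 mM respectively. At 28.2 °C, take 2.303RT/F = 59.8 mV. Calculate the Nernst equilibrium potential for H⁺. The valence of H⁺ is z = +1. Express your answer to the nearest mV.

-36 mV

E = (59.8/z) · log₁₀([H⁺]_out/[H⁺]_in) with z = +1.
= (59.8/1) · log₁₀(0.000032/0.00013) = 59.80 · log₁₀(0.2462)
= 59.80 · (-0.6088) = -36.41 mV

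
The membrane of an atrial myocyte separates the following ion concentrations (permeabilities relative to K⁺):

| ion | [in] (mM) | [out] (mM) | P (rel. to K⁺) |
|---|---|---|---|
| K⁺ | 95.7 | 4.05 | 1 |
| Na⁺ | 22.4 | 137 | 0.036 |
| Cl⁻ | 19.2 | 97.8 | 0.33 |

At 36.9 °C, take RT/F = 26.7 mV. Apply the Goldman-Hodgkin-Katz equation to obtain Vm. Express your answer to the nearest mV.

-57 mV

Vm = 26.7 · ln[(Σ P·[cation]ₒ + Σ P·[anion]ᵢ) / (Σ P·[cation]ᵢ + Σ P·[anion]ₒ)]
Numerator = 1×4.05 + 0.036×137 + 0.33×19.2 = 15.32
Denominator = 1×95.7 + 0.036×22.4 + 0.33×97.8 = 128.8
Vm = 26.7 · ln(0.11895) = 26.7 × (-2.1291) = -56.85 mV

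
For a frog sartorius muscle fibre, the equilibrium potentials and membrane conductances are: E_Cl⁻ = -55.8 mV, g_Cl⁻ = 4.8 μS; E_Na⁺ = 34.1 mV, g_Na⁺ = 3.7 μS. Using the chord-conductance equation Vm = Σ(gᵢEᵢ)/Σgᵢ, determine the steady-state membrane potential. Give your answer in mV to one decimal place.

-16.7 mV

Σ gᵢEᵢ = 4.8·(-55.8) + 3.7·(34.1) = -141.67
Σ gᵢ = 4.8 + 3.7 = 8.5
Vm = -141.67 / 8.5 = -16.67 mV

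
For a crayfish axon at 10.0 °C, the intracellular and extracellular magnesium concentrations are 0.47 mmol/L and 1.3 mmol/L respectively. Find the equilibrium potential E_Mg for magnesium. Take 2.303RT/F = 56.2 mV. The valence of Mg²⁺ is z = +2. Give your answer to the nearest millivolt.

12 mV

E = (56.2/z) · log₁₀([Mg²⁺]_out/[Mg²⁺]_in) with z = +2.
= (56.2/2) · log₁₀(1.3/0.47) = 28.10 · log₁₀(2.766)
= 28.10 · (0.4418) = 12.42 mV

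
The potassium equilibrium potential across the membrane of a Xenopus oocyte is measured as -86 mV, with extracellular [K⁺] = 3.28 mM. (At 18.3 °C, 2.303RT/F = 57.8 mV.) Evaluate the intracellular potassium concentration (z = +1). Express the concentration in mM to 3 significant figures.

Nernst: E = (57.8/1) · log₁₀([out]/[in]), so log₁₀([out]/[in]) = -86.0 × 1 / 57.8 = -1.4879.
[out]/[in] = 10^(-1.4879) = 0.03252.
[in] = 3.28 / 0.03252 = 100.9 mM.

101 mM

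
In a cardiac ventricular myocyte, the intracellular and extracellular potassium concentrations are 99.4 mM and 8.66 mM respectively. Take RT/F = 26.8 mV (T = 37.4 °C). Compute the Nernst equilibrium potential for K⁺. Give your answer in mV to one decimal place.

-65.4 mV

E = (26.8/z) · ln([K⁺]_out/[K⁺]_in) with z = +1.
= (26.8/1) · ln(8.66/99.4) = 26.80 · ln(0.08712)
= 26.80 · (-2.4404) = -65.40 mV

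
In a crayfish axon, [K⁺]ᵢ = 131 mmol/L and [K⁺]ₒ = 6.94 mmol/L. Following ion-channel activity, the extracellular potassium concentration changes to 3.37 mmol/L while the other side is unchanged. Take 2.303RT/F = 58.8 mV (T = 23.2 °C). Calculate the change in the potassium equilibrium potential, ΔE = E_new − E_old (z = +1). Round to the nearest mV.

E_old = (58.8/1)·log₁₀(6.94/131) = -75.02 mV
E_new = (58.8/1)·log₁₀(3.37/131) = -93.47 mV
ΔE = -93.47 − (-75.02) = -18.45 mV

-18 mV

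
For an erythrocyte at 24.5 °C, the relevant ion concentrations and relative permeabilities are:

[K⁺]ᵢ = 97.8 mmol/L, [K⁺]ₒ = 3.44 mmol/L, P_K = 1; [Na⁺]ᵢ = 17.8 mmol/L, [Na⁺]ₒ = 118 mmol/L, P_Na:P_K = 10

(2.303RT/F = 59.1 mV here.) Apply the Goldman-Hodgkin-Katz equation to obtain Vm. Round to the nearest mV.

37 mV

Vm = 59.1 · log₁₀[(Σ P·[cation]ₒ + Σ P·[anion]ᵢ) / (Σ P·[cation]ᵢ + Σ P·[anion]ₒ)]
Numerator = 1×3.44 + 10×118 = 1183
Denominator = 1×97.8 + 10×17.8 = 275.8
Vm = 59.1 · log₁₀(4.2909) = 59.1 × (0.6326) = 37.38 mV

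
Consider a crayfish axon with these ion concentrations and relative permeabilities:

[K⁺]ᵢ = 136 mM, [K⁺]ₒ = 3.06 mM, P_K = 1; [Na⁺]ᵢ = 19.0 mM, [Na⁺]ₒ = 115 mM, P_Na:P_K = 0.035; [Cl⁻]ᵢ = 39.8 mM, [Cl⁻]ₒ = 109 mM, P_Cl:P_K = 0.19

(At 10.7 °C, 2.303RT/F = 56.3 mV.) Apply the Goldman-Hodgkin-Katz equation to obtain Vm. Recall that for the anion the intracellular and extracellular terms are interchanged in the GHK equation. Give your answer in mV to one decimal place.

-58.1 mV

Vm = 56.3 · log₁₀[(Σ P·[cation]ₒ + Σ P·[anion]ᵢ) / (Σ P·[cation]ᵢ + Σ P·[anion]ₒ)]
Numerator = 1×3.06 + 0.035×115 + 0.19×39.8 = 14.65
Denominator = 1×136 + 0.035×19.0 + 0.19×109 = 157.4
Vm = 56.3 · log₁₀(0.093071) = 56.3 × (-1.0312) = -58.06 mV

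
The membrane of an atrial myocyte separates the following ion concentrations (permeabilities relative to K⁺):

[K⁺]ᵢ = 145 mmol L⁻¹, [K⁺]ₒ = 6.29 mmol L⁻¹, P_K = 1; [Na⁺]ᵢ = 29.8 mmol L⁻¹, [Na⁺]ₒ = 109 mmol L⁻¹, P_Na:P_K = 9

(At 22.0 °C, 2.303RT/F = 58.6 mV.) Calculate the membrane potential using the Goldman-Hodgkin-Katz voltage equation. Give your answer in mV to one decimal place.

22.2 mV

Vm = 58.6 · log₁₀[(Σ P·[cation]ₒ + Σ P·[anion]ᵢ) / (Σ P·[cation]ᵢ + Σ P·[anion]ₒ)]
Numerator = 1×6.29 + 9×109 = 987.3
Denominator = 1×145 + 9×29.8 = 413.2
Vm = 58.6 · log₁₀(2.3894) = 58.6 × (0.3783) = 22.17 mV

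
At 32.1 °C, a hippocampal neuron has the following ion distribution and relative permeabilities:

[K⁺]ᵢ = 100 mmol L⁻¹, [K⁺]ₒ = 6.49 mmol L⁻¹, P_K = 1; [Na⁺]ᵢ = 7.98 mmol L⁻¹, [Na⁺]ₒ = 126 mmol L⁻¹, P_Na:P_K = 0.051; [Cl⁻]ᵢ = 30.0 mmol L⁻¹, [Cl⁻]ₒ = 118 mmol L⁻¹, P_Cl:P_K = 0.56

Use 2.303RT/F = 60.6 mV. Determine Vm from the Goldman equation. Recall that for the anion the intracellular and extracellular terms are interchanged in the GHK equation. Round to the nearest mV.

-45 mV

Vm = 60.6 · log₁₀[(Σ P·[cation]ₒ + Σ P·[anion]ᵢ) / (Σ P·[cation]ᵢ + Σ P·[anion]ₒ)]
Numerator = 1×6.49 + 0.051×126 + 0.56×30.0 = 29.72
Denominator = 1×100 + 0.051×7.98 + 0.56×118 = 166.5
Vm = 60.6 · log₁₀(0.17849) = 60.6 × (-0.7484) = -45.35 mV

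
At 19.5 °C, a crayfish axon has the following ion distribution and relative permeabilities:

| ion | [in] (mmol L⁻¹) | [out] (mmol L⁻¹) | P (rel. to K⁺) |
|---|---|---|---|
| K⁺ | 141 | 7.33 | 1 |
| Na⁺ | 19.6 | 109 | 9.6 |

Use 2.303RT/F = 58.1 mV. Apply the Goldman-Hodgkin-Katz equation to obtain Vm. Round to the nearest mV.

29 mV

Vm = 58.1 · log₁₀[(Σ P·[cation]ₒ + Σ P·[anion]ᵢ) / (Σ P·[cation]ᵢ + Σ P·[anion]ₒ)]
Numerator = 1×7.33 + 9.6×109 = 1054
Denominator = 1×141 + 9.6×19.6 = 329.2
Vm = 58.1 · log₁₀(3.2013) = 58.1 × (0.5053) = 29.36 mV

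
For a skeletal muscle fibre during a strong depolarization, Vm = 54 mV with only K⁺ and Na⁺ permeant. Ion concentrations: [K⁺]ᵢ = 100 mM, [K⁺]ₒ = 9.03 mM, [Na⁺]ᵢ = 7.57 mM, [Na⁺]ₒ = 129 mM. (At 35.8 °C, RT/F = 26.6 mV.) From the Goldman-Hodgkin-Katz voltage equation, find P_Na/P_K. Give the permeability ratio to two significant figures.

11

Let α = P_Na/P_K. GHK: Vm = 26.6·ln[(Kₒ + α·Naₒ)/(Kᵢ + α·Naᵢ)].
e^(Vm/26.6) = e^(54.0/26.6) = 7.6147
So 7.6147·(Kᵢ + α·Naᵢ) = Kₒ + α·Naₒ → α = (7.6147·100.0 − 9.03) / (129.0 − 7.6147·7.57)
α = (761.5 − 9.03) / (129.0 − 57.64) = 752.4/71.36 = 10.54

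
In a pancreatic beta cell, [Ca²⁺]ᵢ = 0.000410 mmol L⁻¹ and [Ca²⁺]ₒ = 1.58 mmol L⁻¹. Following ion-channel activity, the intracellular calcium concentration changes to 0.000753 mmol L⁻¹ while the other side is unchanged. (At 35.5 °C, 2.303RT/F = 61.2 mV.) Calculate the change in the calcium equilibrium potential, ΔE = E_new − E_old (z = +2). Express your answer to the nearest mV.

-8 mV

E_old = (61.2/2)·log₁₀(1.58/0.000410) = 109.73 mV
E_new = (61.2/2)·log₁₀(1.58/0.000753) = 101.65 mV
ΔE = 101.65 − (109.73) = -8.08 mV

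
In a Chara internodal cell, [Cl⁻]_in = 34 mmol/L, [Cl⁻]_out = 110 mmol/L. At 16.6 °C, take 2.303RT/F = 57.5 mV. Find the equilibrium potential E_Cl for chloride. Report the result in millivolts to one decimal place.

E = (57.5/z) · log₁₀([Cl⁻]_out/[Cl⁻]_in) with z = -1.
For an anion, dividing by z = -1 reverses the sign.
= (57.5/-1) · log₁₀(110/34) = -57.50 · log₁₀(3.235)
= -57.50 · (0.5099) = -29.32 mV

-29.3 mV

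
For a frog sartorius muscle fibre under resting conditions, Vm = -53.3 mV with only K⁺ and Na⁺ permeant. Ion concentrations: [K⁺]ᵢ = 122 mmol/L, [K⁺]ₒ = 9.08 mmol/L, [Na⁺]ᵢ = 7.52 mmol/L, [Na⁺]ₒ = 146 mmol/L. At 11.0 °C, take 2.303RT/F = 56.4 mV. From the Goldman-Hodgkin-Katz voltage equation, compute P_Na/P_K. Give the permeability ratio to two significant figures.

0.033

Let α = P_Na/P_K. GHK: Vm = 56.4·log₁₀[(Kₒ + α·Naₒ)/(Kᵢ + α·Naᵢ)].
10^(Vm/56.4) = 10^(-53.3/56.4) = 0.11349
So 0.11349·(Kᵢ + α·Naᵢ) = Kₒ + α·Naₒ → α = (0.11349·122.0 − 9.08) / (146.0 − 0.11349·7.52)
α = (13.85 − 9.08) / (146.0 − 0.8535) = 4.766/145.1 = 0.03284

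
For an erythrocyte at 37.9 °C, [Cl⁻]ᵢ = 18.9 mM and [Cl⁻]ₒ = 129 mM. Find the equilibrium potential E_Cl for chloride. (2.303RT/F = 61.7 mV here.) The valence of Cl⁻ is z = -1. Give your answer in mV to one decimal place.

E = (61.7/z) · log₁₀([Cl⁻]_out/[Cl⁻]_in) with z = -1.
For an anion, dividing by z = -1 reverses the sign.
= (61.7/-1) · log₁₀(129/18.9) = -61.70 · log₁₀(6.825)
= -61.70 · (0.8341) = -51.47 mV

-51.5 mV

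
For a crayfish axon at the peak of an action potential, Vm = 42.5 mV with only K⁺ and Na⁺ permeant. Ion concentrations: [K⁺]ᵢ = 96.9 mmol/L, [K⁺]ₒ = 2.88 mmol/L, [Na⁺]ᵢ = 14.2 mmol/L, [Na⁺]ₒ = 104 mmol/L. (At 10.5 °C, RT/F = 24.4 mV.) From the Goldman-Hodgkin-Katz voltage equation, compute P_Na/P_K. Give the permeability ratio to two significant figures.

Let α = P_Na/P_K. GHK: Vm = 24.4·ln[(Kₒ + α·Naₒ)/(Kᵢ + α·Naᵢ)].
e^(Vm/24.4) = e^(42.5/24.4) = 5.7076
So 5.7076·(Kᵢ + α·Naᵢ) = Kₒ + α·Naₒ → α = (5.7076·96.9 − 2.88) / (104.0 − 5.7076·14.2)
α = (553.1 − 2.88) / (104.0 − 81.05) = 550.2/22.95 = 23.97

24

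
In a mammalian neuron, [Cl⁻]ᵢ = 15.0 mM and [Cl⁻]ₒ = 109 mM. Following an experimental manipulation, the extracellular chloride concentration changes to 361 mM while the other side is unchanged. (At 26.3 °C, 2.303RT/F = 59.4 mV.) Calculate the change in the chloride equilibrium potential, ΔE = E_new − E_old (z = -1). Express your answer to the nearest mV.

E_old = (59.4/-1)·log₁₀(109/15.0) = -51.16 mV
E_new = (59.4/-1)·log₁₀(361/15.0) = -82.06 mV
ΔE = -82.06 − (-51.16) = -30.89 mV

-31 mV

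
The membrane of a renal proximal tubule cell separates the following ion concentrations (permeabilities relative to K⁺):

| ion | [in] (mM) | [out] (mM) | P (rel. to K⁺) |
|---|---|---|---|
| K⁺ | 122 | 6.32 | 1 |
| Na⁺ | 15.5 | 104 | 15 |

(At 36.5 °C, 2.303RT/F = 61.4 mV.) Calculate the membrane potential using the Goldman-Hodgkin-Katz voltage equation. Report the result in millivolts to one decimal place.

Vm = 61.4 · log₁₀[(Σ P·[cation]ₒ + Σ P·[anion]ᵢ) / (Σ P·[cation]ᵢ + Σ P·[anion]ₒ)]
Numerator = 1×6.32 + 15×104 = 1566
Denominator = 1×122 + 15×15.5 = 354.5
Vm = 61.4 · log₁₀(4.4184) = 61.4 × (0.6453) = 39.62 mV

39.6 mV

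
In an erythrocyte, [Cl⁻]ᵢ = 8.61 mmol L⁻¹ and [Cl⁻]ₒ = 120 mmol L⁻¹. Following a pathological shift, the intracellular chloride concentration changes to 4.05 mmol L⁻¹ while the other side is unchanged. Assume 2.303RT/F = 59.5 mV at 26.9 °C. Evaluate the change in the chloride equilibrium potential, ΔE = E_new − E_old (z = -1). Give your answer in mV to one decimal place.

E_old = (59.5/-1)·log₁₀(120/8.61) = -68.08 mV
E_new = (59.5/-1)·log₁₀(120/4.05) = -87.57 mV
ΔE = -87.57 − (-68.08) = -19.49 mV

-19.5 mV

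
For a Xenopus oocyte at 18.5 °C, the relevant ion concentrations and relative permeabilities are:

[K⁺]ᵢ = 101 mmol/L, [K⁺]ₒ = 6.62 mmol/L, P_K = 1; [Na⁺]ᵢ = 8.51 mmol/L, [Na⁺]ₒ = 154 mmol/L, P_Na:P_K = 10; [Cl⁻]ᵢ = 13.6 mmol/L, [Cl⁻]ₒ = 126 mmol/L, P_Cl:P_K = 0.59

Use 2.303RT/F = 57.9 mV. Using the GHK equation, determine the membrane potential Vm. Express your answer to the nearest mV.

45 mV

Vm = 57.9 · log₁₀[(Σ P·[cation]ₒ + Σ P·[anion]ᵢ) / (Σ P·[cation]ᵢ + Σ P·[anion]ₒ)]
Numerator = 1×6.62 + 10×154 + 0.59×13.6 = 1555
Denominator = 1×101 + 10×8.51 + 0.59×126 = 260.4
Vm = 57.9 · log₁₀(5.9693) = 57.9 × (0.7759) = 44.93 mV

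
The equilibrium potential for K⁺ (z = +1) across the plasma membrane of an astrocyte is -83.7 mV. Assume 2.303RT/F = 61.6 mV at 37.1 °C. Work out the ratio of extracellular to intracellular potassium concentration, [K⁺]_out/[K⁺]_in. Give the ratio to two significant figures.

log₁₀([out]/[in]) = E·z/(61.6) = -83.7 × 1 / 61.6 = -1.3588
[out]/[in] = 10^(-1.3588) = 0.04378

0.044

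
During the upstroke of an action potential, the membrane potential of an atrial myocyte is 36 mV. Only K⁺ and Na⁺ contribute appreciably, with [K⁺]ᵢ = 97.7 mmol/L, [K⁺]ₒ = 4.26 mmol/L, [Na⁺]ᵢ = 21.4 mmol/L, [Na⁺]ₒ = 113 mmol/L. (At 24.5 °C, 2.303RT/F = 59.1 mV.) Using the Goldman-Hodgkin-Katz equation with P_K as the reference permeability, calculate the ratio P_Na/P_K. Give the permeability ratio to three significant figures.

15.1

Let α = P_Na/P_K. GHK: Vm = 59.1·log₁₀[(Kₒ + α·Naₒ)/(Kᵢ + α·Naᵢ)].
10^(Vm/59.1) = 10^(36.0/59.1) = 4.0657
So 4.0657·(Kᵢ + α·Naᵢ) = Kₒ + α·Naₒ → α = (4.0657·97.7 − 4.26) / (113.0 − 4.0657·21.4)
α = (397.2 − 4.26) / (113.0 − 87.01) = 393/25.99 = 15.12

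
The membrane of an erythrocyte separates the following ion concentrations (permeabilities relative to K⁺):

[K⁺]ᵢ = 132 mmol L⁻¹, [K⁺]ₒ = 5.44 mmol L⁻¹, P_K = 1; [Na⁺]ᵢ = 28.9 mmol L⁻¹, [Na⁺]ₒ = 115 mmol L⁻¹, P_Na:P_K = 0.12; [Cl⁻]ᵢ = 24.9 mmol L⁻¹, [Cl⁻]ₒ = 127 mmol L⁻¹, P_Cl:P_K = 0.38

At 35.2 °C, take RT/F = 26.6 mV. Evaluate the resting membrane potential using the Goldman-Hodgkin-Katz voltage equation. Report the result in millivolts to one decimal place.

Vm = 26.6 · ln[(Σ P·[cation]ₒ + Σ P·[anion]ᵢ) / (Σ P·[cation]ᵢ + Σ P·[anion]ₒ)]
Numerator = 1×5.44 + 0.12×115 + 0.38×24.9 = 28.7
Denominator = 1×132 + 0.12×28.9 + 0.38×127 = 183.7
Vm = 26.6 · ln(0.15622) = 26.6 × (-1.8565) = -49.38 mV

-49.4 mV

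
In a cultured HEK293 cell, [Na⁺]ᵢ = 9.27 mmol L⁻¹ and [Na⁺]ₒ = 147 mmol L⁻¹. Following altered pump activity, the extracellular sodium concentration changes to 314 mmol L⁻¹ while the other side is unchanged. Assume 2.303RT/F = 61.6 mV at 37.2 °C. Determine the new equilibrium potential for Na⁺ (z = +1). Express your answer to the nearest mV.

After the shift: [Na⁺]_out = 314, [Na⁺]_in = 9.27 mmol L⁻¹.
E_new = (61.6/1)·log₁₀(314/9.27) = 61.60 · (1.5298) = 94.24 mV

94 mV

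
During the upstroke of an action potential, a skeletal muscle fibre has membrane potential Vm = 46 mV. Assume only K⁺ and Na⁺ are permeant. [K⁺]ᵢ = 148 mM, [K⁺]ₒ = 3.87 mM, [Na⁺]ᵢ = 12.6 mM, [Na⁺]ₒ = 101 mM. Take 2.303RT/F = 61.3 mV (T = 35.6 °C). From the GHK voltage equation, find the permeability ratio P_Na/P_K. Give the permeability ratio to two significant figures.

28

Let α = P_Na/P_K. GHK: Vm = 61.3·log₁₀[(Kₒ + α·Naₒ)/(Kᵢ + α·Naᵢ)].
10^(Vm/61.3) = 10^(46.0/61.3) = 5.6287
So 5.6287·(Kᵢ + α·Naᵢ) = Kₒ + α·Naₒ → α = (5.6287·148.0 − 3.87) / (101.0 − 5.6287·12.6)
α = (833 − 3.87) / (101.0 − 70.92) = 829.2/30.08 = 27.57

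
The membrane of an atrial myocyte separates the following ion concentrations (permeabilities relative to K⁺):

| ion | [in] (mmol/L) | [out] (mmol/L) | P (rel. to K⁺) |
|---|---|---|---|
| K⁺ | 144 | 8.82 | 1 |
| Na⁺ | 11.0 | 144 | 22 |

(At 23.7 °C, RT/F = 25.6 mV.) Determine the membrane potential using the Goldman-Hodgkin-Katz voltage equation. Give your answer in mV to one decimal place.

54.0 mV

Vm = 25.6 · ln[(Σ P·[cation]ₒ + Σ P·[anion]ᵢ) / (Σ P·[cation]ᵢ + Σ P·[anion]ₒ)]
Numerator = 1×8.82 + 22×144 = 3177
Denominator = 1×144 + 22×11.0 = 386
Vm = 25.6 · ln(8.2301) = 25.6 × (2.1078) = 53.96 mV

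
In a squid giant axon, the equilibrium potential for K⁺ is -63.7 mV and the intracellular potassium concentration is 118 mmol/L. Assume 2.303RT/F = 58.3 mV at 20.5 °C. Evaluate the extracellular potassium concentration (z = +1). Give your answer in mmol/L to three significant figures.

Nernst: E = (58.3/1) · log₁₀([out]/[in]), so log₁₀([out]/[in]) = -63.7 × 1 / 58.3 = -1.0926.
[out]/[in] = 10^(-1.0926) = 0.08079.
[out] = 0.08079 × 118 = 9.534 mmol/L.

9.53 mmol/L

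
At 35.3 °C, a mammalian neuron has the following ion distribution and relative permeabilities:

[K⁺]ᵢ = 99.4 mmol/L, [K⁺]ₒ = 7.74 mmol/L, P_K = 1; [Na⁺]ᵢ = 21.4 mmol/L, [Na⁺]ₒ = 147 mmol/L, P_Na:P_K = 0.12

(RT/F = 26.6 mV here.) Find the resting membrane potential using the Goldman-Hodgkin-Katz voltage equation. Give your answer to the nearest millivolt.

-37 mV

Vm = 26.6 · ln[(Σ P·[cation]ₒ + Σ P·[anion]ᵢ) / (Σ P·[cation]ᵢ + Σ P·[anion]ₒ)]
Numerator = 1×7.74 + 0.12×147 = 25.38
Denominator = 1×99.4 + 0.12×21.4 = 102
Vm = 26.6 · ln(0.2489) = 26.6 × (-1.3907) = -36.99 mV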